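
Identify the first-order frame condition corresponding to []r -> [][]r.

This schema is the 4 axiom.
Its frame correspondent is transitivity — forall x forall y forall z (Rxy & Ryz -> Rxz).

transitivity: forall x forall y forall z (Rxy & Ryz -> Rxz)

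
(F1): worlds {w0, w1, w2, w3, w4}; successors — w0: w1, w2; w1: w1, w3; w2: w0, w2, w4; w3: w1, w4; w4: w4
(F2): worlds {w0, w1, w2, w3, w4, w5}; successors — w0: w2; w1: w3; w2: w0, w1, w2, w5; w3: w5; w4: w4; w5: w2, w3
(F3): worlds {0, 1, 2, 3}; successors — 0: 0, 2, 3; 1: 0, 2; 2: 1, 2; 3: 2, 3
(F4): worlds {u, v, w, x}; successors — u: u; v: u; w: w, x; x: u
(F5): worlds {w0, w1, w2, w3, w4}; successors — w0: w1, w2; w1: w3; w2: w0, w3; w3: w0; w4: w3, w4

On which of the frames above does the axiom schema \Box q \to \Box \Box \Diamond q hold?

Frame correspondent (Sahlqvist): \forall x \forall z (x R^2 z \to \exists w (xRw \wedge zRw)) — i.e. a generalized confluence (Geach) condition.
(F1): fails — w0R²w4 but no w with w0Rw and w4Rw.
(F2): fails — w0R²w1 but no w with w0Rw and w1Rw.
(F3): ✓.
(F4): fails — wR²u but no t with wRt and uRt.
(F5): fails — w0R²w3 but no w with w0Rw and w3Rw.

(F3)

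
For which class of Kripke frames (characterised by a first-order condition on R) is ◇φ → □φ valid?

partial functionality

Suppose ◇φ→□φ is valid. Take Rxy, Rxz and set V(φ)={y}. Then ◇φ at x, so □φ at x, so φ at z, i.e. z=y.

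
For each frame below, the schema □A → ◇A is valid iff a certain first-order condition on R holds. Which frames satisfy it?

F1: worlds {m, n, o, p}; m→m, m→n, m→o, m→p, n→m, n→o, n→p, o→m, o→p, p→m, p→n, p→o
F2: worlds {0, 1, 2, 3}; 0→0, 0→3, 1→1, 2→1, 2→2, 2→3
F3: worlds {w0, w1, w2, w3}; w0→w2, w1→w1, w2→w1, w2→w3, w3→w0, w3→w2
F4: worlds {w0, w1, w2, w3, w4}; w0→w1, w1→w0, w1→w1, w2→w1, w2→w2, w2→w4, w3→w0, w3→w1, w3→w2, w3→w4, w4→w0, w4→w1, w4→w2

F1, F3, F4

This is the axiom for seriality; its first-order frame correspondent is ∀x ∃y Rxy.
F1: satisfies the condition.
F2: fails — world 3 has no successor.
F3: satisfies the condition.
F4: satisfies the condition.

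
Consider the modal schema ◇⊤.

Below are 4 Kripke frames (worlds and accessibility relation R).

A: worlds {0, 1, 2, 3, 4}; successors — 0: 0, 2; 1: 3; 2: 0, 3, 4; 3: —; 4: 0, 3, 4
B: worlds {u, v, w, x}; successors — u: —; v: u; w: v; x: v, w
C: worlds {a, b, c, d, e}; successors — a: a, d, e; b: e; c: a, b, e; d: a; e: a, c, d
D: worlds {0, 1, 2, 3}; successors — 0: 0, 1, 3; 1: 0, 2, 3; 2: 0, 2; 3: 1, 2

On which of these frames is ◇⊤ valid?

C, D

The schema corresponds to seriality: ∀x ∃y Rxy.
A: fails — world 3 has no successor.
B: fails — world u has no successor.
C: condition met.
D: condition met.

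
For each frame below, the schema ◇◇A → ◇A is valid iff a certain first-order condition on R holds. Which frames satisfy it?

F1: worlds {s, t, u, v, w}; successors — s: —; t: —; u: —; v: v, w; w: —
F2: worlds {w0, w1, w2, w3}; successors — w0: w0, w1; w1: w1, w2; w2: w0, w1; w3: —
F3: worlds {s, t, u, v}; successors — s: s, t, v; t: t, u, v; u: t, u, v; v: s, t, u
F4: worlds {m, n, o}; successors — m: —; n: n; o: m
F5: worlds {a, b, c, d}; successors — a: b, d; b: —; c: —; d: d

F1, F4, F5

The schema corresponds to transitivity: ∀x ∀y ∀z (Rxy ∧ Ryz → Rxz).
F1: condition met.
F2: fails — Rw1w2 and Rw2w0 but not Rw1w0.
F3: fails — Ruv and Rvs but not Rus.
F4: condition met.
F5: condition met.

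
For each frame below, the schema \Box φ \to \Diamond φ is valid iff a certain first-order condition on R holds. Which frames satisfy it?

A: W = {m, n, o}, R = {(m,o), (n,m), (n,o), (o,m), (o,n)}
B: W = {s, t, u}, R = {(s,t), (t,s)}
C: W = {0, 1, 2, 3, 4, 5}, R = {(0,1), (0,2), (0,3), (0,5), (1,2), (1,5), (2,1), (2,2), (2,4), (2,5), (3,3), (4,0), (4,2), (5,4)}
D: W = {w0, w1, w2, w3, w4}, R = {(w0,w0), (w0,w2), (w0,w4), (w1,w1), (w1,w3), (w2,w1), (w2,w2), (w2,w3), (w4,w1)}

Frame correspondent (Sahlqvist): \forall x \exists y Rxy — i.e. seriality.
A: holds.
B: fails — world u has no successor.
C: holds.
D: fails — world w3 has no successor.
Valid on: A, C.

A, C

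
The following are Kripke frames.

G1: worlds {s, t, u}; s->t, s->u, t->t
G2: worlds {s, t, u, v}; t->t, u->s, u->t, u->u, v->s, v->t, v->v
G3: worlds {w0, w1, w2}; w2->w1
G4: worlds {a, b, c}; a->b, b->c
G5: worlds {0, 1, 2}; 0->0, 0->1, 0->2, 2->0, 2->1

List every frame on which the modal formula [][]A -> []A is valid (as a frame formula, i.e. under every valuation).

G2, G5

Frame correspondent (Sahlqvist): forall x forall y (Rxy -> exists z (Rxz & Rzy)) — i.e. density.
G1: fails — Rsu but no z with Rsz and Rzu.
G2: condition met.
G3: fails — Rw2w1 but no z with Rw2z and Rzw1.
G4: fails — Rab but no z with Raz and Rzb.
G5: condition met.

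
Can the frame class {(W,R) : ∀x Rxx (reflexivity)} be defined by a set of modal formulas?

This is a Sahlqvist condition; the T axiom □q → q defines it.
Suppose □q→q is valid. At any x set V(q)={w : Rxw}. Then □q holds at x, so q holds at x, i.e. Rxx.

Yes, by □q → q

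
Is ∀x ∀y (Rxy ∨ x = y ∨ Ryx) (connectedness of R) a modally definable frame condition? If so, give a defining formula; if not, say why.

Modal frame validity is preserved under disjoint unions.
Take 4 disjoint single-world reflexive frames: each is trivially connected, but their disjoint union has 4 worlds with no edge between distinct components, so it is not connected.
Hence connectedness of R is not modally definable.

No — not modally definable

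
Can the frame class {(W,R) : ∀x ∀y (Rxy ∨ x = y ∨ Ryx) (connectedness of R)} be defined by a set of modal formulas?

Not modally definable

If a class were modally definable it would be closed under disjoint unions (Goldblatt–Thomason).
Take 2 disjoint single-world reflexive frames: each is trivially connected, but their disjoint union has 2 worlds with no edge between distinct components, so it is not connected.
So no modal formula (or set of formulas) defines exactly the connected frames.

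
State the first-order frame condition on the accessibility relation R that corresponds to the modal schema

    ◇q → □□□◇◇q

This is a Sahlqvist (Geach-type) schema ◇^1□^0q → □^3◇^2q.
Minimal-valuation argument: fix x; take any y with xR^1y and any z with xR^3z. Set V(q) to the set of worlds R-reachable from y in exactly 0 steps. Then □^0q holds at y, so the antecedent holds at x; validity forces ◇^2q at z, giving a w with zR^2w and yR^0w.
First-order correspondent: ∀x ∀y ∀z ((xRy ∧ xR³z) → ∃w (y = w ∧ zR²w)).

∀x ∀y ∀z ((xRy ∧ xR³z) → ∃w (y = w ∧ zR²w))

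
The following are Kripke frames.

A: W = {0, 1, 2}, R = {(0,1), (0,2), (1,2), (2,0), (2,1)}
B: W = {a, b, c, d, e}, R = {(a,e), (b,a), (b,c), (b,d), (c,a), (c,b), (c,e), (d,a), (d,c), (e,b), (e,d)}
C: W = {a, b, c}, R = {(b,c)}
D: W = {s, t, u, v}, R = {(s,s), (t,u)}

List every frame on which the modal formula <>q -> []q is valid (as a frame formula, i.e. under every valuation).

This is the axiom for partial functionality; its first-order frame correspondent is forall x forall y forall z (Rxy & Rxz -> y = z).
A: fails — 0 sees both 1 and 2.
B: fails — b sees both a and c.
C: holds.
D: holds.
Valid on: C, D.

C, D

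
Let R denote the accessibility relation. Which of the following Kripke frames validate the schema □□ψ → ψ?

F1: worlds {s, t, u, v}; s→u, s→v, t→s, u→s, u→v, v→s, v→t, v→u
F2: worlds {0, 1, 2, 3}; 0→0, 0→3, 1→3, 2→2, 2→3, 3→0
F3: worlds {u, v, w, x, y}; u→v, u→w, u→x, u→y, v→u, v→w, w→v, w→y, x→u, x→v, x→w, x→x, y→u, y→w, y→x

The schema corresponds to a generalized confluence (Geach) condition: ∀x ∃w (xR²w ∧ x = w).
F1: fails — at t but no w with tR²w and t=w.
F2: fails — at 1 but no w with 1R²w and 1=w.
F3: ✓.

F3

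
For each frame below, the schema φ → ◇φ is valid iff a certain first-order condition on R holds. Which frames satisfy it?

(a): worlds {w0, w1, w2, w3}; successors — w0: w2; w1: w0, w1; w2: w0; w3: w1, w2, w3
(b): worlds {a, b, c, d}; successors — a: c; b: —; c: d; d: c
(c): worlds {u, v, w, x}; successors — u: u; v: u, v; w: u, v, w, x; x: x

(c)

The schema corresponds to reflexivity: ∀x Rxx.
(a): fails — world w0 does not see itself.
(b): fails — world a does not see itself.
(c): holds.
Valid on: (c).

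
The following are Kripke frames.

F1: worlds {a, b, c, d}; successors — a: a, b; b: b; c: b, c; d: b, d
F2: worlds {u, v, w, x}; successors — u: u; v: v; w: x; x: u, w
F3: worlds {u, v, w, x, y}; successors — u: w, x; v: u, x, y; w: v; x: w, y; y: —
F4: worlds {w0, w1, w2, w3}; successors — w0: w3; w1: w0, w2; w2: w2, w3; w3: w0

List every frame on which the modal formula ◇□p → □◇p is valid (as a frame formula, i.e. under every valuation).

The schema corresponds to convergence: ∀x ∀y ∀z (Rxy ∧ Rxz → ∃w (Ryw ∧ Rzw)).
F1: holds.
F2: fails — Rxw and Rxu but w and u have no common successor.
F3: fails — Ruw and Rux but w and x have no common successor.
F4: fails — Rw2w2 and Rw2w3 but w2 and w3 have no common successor.

F1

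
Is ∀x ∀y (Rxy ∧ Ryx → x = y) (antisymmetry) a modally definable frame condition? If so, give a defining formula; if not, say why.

No — not modally definable

Any modally definable frame class is closed under surjective bounded morphisms.
The 4-cycle (worlds w0,w1,w2,w3 with w0→w1→w2→w3→w0) is antisymmetric. Sending even-indexed worlds to • and odd-indexed worlds to ∘ is a surjective bounded morphism onto the two-world frame with •↔∘, which is not antisymmetric.
So the class is not modally definable.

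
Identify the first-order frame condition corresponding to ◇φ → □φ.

partial functionality

This is the CD axiom.
It corresponds to partial functionality: ∀x ∀y ∀z (Rxy ∧ Rxz → y = z).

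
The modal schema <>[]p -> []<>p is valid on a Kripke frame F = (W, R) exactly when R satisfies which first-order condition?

convergence: forall x forall y forall z (Rxy & Rxz -> exists w (Ryw & Rzw))

Suppose ◇□p→□◇p is valid. Take Rxy, Rxz and set V(p)={w : Ryw}. Then □p at y so ◇□p at x, so □◇p at x, so ◇p at z, giving w with Rzw and Ryw.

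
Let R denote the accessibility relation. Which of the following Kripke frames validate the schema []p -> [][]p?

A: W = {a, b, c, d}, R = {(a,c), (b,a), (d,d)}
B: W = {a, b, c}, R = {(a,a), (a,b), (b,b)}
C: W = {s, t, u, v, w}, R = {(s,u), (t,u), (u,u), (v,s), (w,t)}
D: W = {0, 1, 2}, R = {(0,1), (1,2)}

This is the axiom for transitivity; its first-order frame correspondent is forall x forall y forall z (Rxy & Ryz -> Rxz).
A: fails — Rba and Rac but not Rbc.
B: condition met.
C: fails — Rwt and Rtu but not Rwu.
D: fails — R01 and R12 but not R02.
Valid on: B.

B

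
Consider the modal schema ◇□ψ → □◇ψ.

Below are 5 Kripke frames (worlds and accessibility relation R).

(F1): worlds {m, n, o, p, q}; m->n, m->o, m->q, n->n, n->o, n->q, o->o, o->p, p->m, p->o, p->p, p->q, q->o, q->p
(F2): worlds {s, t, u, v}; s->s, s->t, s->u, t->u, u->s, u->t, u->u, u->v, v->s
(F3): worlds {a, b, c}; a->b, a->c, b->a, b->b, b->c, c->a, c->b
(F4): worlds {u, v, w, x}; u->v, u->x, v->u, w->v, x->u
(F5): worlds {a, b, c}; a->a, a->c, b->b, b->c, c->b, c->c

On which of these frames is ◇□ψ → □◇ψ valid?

Frame correspondent (Sahlqvist): ∀x ∀y ∀z (Rxy ∧ Rxz → ∃w (Ryw ∧ Rzw)) — i.e. convergence.
(F1): condition met.
(F2): fails — Ruv and Rut but v and t have no common successor.
(F3): condition met.
(F4): condition met.
(F5): condition met.

(F1), (F3), (F4), (F5)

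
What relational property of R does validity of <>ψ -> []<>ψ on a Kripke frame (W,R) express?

Suppose ◇ψ→□◇ψ is valid. Take Rxy, Rxz and set V(ψ)={y}. Then ◇ψ at x, so □◇ψ at x, so ◇ψ at z, so some w with Rzw has ψ; w=y, i.e. Rzy. By symmetry of the argument, Ryz.
Conversely, on a frame with the Euclidean property the schema holds at every world under every valuation.
So the correspondent is the Euclidean property.

The Euclidean property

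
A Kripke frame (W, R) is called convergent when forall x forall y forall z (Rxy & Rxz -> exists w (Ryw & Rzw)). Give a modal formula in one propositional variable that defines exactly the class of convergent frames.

◇□p → □◇p

This is convergence; the standard corresponding axiom is .2: ◇□p → □◇p.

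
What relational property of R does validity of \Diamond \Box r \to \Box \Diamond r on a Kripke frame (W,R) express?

Suppose ◇□r→□◇r is valid. Take Rxy, Rxz and set V(r)={w : Ryw}. Then □r at y so ◇□r at x, so □◇r at x, so ◇r at z, giving w with Rzw and Ryw.

convergence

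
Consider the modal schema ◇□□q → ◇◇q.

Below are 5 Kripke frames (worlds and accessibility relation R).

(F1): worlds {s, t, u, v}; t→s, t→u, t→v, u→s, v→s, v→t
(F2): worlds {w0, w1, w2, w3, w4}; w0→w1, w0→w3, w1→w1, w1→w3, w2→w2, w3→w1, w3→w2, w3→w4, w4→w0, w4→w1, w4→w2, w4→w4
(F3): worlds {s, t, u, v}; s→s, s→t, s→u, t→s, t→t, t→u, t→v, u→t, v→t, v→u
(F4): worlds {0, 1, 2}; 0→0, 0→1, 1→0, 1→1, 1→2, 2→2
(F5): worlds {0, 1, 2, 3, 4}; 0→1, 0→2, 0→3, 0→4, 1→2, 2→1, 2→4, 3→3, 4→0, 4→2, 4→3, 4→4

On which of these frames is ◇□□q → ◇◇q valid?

(F2), (F3), (F4), (F5)

This is the axiom for a generalized confluence (Geach) condition; its first-order frame correspondent is ∀x ∀y (xRy → ∃w (yR²w ∧ xR²w)).
(F1): fails — tRs but no w with sR²w and tR²w.
(F2): satisfies the condition.
(F3): satisfies the condition.
(F4): satisfies the condition.
(F5): satisfies the condition.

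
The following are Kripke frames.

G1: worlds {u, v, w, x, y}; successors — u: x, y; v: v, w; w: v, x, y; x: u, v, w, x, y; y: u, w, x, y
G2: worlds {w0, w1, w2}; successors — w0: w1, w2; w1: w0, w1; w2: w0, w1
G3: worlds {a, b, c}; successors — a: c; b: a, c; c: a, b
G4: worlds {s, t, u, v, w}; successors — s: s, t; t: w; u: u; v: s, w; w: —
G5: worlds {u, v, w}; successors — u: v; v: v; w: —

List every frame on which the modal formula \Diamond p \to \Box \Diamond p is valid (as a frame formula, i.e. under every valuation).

The schema corresponds to the Euclidean property: \forall x \forall y \forall z (Rxy \wedge Rxz \to Ryz).
G1: fails — Rvw and Rvw but not Rww.
G2: fails — Rw0w1 and Rw0w2 but not Rw1w2.
G3: fails — Rac and Rac but not Rcc.
G4: fails — Rst and Rss but not Rts.
G5: holds.
Valid on: G5.

G5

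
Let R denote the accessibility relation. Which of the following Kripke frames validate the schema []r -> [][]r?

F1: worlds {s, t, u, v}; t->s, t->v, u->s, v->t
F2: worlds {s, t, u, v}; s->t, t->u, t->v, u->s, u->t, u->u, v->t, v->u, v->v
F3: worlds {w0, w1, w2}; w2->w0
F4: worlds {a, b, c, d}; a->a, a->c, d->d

This is the axiom for transitivity; its first-order frame correspondent is forall x forall y forall z (Rxy & Ryz -> Rxz).
F1: fails — Rvt and Rts but not Rvs.
F2: fails — Rtv and Rvt but not Rtt.
F3: satisfies the condition.
F4: satisfies the condition.

F3, F4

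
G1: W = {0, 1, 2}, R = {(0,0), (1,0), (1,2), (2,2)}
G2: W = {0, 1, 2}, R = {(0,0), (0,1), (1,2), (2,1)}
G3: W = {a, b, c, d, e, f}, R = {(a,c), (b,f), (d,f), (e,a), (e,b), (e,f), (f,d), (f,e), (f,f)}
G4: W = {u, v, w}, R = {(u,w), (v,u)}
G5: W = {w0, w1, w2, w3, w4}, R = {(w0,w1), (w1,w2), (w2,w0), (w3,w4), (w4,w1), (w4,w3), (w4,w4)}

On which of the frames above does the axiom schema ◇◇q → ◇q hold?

G1

Frame correspondent (Sahlqvist): ∀x ∀y ∀z (Rxy ∧ Ryz → Rxz) — i.e. transitivity.
G1: condition met.
G2: fails — R01 and R12 but not R02.
G3: fails — Rbf and Rfd but not Rbd.
G4: fails — Rvu and Ruw but not Rvw.
G5: fails — Rw1w2 and Rw2w0 but not Rw1w0.
Valid on: G1.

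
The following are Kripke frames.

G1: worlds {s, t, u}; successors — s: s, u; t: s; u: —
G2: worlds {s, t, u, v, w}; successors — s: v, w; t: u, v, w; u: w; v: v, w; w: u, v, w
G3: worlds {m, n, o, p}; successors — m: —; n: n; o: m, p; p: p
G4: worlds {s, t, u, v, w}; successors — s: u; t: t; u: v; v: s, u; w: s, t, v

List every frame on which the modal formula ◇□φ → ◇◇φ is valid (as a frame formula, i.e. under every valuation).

The schema corresponds to a generalized confluence (Geach) condition: ∀x ∀y (xRy → ∃w (yRw ∧ xR²w)).
G1: fails — sRu but no w with uRw and sR²w.
G2: holds.
G3: fails — oRm but no w with mRw and oR²w.
G4: holds.

G2, G4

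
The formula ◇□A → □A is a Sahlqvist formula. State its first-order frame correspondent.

the Euclidean property

This schema is equivalent to the 5 axiom ◇A → □◇A.
It corresponds to the Euclidean property: ∀x ∀y ∀z (Rxy ∧ Rxz → Ryz).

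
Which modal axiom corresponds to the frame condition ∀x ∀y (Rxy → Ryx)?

A defining formula is r → □◇r (the B axiom).
Suppose r→□◇r is valid. Take Rxy and set V(r)={x}. Then r at x, so □◇r at x, so ◇r at y, so some z with Ryz has r; z=x, i.e. Ryx.

r → □◇r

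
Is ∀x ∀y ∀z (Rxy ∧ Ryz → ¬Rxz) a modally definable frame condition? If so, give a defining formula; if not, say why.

No

Modal frame validity is preserved under surjective bounded morphisms.
The 7-cycle (worlds w0,w1,w2,w3,w4,w5,w6 with w0→w1→w2→w3→w4→w5→w6→w0) is intransitive. Mapping every world to a single reflexive point • is a surjective bounded morphism; the reflexive point is not intransitive (R••∧R•• but R••).
So the class is not modally definable.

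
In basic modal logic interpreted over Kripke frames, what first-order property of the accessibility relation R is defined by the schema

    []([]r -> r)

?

This is the T□ axiom.
Its frame correspondent is shift-reflexivity — forall x forall y (Rxy -> Ryy).

shift-reflexivity: forall x forall y (Rxy -> Ryy)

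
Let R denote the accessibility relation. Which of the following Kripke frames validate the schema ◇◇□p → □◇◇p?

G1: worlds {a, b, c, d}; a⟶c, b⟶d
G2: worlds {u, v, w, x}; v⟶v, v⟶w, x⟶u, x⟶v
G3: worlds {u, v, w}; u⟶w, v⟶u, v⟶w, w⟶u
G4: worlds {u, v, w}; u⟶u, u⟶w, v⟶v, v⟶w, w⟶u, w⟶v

This is the axiom for a generalized confluence (Geach) condition; its first-order frame correspondent is ∀x ∀y ∀z ((xR²y ∧ xRz) → ∃w (yRw ∧ zR²w)).
G1: satisfies the condition.
G2: fails — vR²v, vRw but no t with vRt and wR²t.
G3: fails — vR²u, vRu but no t with uRt and uR²t.
G4: satisfies the condition.

G1, G4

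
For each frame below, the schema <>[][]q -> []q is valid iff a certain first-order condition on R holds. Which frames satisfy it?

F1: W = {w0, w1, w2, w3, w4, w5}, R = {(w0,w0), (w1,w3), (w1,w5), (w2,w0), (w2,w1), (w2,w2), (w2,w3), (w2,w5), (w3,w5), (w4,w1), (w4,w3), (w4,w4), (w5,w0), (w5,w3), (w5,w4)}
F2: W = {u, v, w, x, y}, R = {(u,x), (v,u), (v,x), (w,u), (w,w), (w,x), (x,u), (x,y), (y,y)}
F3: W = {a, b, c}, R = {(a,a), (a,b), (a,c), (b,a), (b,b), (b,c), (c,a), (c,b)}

F3

This is the axiom for a generalized confluence (Geach) condition; its first-order frame correspondent is forall x forall y forall z ((xRy & xRz) -> exists w (y R^2 w & z = w)).
F1: fails — w1Rw3, w1Rw5 but no w with w3R²w and w5=w.
F2: fails — vRu, vRx but no t with uR²t and x=t.
F3: holds.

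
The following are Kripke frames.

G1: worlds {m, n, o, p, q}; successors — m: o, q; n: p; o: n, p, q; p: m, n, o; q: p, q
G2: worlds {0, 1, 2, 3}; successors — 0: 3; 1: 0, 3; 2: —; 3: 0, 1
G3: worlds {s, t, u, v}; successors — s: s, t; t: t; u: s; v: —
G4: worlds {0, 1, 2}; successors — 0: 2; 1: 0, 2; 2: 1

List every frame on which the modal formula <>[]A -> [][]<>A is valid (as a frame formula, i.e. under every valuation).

G3

Frame correspondent (Sahlqvist): forall x forall y forall z ((xRy & x R^2 z) -> exists w (yRw & zRw)) — i.e. a generalized confluence (Geach) condition.
G1: fails — mRq, mR²p but no w with qRw and pRw.
G2: fails — 0R3, 0R²0 but no w with 3Rw and 0Rw.
G3: condition met.
G4: fails — 0R2, 0R²1 but no w with 2Rw and 1Rw.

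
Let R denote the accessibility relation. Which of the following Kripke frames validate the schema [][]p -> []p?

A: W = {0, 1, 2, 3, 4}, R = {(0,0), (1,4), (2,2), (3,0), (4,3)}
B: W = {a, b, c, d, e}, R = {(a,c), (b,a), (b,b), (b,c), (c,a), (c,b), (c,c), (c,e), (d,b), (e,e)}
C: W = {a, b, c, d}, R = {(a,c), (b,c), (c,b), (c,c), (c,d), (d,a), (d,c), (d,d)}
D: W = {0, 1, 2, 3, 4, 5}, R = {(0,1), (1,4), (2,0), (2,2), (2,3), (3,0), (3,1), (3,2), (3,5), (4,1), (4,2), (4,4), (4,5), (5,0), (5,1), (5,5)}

This is the axiom for density; its first-order frame correspondent is forall x forall y (Rxy -> exists z (Rxz & Rzy)).
A: fails — R43 but no z with R4z and Rz3.
B: condition met.
C: condition met.
D: fails — R01 but no z with R0z and Rz1.
Valid on: B, C.

B, C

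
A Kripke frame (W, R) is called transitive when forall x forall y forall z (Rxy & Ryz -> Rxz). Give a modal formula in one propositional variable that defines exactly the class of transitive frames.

□p → □□p

A defining formula is □p → □□p (the 4 axiom).
Suppose □p→□□p is valid. Take Rxy, Ryz and set V(p)={w : Rxw}. Then □p at x, so □□p at x, so □p at y, so p at z, i.e. Rxz.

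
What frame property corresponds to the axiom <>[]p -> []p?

the Euclidean property: forall x forall y forall z (Rxy & Rxz -> Ryz)

This schema is equivalent to the 5 axiom ◇p → □◇p.
It corresponds to the Euclidean property: forall x forall y forall z (Rxy & Rxz -> Ryz).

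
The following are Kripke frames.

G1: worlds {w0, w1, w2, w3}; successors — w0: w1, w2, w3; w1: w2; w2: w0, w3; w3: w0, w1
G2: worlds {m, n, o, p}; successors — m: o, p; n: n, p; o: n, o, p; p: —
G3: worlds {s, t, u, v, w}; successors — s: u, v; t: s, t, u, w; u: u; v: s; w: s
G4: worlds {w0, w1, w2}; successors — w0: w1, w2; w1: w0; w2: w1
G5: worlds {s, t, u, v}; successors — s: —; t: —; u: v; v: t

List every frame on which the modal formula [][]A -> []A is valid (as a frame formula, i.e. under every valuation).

G2

Frame correspondent (Sahlqvist): forall x forall y (Rxy -> exists z (Rxz & Rzy)) — i.e. density.
G1: fails — Rw1w2 but no z with Rw1z and Rzw2.
G2: satisfies the condition.
G3: fails — Rvs but no z with Rvz and Rzs.
G4: fails — Rw1w0 but no z with Rw1z and Rzw0.
G5: fails — Ruv but no z with Ruz and Rzv.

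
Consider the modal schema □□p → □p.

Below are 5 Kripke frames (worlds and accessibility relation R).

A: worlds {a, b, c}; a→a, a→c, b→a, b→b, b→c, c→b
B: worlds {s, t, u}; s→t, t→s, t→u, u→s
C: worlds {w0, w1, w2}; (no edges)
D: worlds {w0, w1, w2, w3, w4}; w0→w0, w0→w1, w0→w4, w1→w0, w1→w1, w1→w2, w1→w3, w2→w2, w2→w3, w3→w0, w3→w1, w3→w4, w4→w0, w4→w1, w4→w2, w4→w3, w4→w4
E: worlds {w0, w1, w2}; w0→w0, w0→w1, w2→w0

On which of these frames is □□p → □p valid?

This is the axiom for density; its first-order frame correspondent is ∀x ∀y (Rxy → ∃z (Rxz ∧ Rzy)).
A: satisfies the condition.
B: fails — Rus but no z with Ruz and Rzs.
C: satisfies the condition.
D: satisfies the condition.
E: satisfies the condition.

A, C, D, E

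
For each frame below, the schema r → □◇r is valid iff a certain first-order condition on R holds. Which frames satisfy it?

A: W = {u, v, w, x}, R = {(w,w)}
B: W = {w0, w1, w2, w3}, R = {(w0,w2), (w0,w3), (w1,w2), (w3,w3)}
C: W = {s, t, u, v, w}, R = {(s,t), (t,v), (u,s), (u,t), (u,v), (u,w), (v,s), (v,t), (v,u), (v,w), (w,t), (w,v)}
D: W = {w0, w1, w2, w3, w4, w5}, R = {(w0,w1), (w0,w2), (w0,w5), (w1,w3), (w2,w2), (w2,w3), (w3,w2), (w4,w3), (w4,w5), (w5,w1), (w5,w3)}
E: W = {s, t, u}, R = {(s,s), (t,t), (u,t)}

This is the axiom for symmetry; its first-order frame correspondent is ∀x ∀y (Rxy → Ryx).
A: condition met.
B: fails — Rw1w2 but not Rw2w1.
C: fails — Rwt but not Rtw.
D: fails — Rw1w3 but not Rw3w1.
E: fails — Rut but not Rtu.

A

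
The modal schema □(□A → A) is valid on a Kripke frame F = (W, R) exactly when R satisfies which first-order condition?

Shift-reflexivity

Suppose □(□A→A) is valid. Take Rxy and set V(A)={w : Ryw}. Then at y, □A holds; since □(□A→A) at x, □A→A at y, so A at y, i.e. Ryy.
Conversely, on a frame with shift-reflexivity the schema holds at every world under every valuation.
Frame condition: ∀x ∀y (Rxy → Ryy).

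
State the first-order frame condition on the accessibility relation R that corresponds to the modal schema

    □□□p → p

∀x ∃w (xR³w ∧ x = w)

This is a Sahlqvist (Geach-type) schema ◇^0□^3p → □^0◇^0p.
Minimal-valuation argument: fix x; take any y with xR^0y and any z with xR^0z. Set V(p) to the set of worlds R-reachable from y in exactly 3 steps. Then □^3p holds at y, so the antecedent holds at x; validity forces ◇^0p at z, giving a w with zR^0w and yR^3w.
First-order correspondent: ∀x ∃w (xR³w ∧ x = w).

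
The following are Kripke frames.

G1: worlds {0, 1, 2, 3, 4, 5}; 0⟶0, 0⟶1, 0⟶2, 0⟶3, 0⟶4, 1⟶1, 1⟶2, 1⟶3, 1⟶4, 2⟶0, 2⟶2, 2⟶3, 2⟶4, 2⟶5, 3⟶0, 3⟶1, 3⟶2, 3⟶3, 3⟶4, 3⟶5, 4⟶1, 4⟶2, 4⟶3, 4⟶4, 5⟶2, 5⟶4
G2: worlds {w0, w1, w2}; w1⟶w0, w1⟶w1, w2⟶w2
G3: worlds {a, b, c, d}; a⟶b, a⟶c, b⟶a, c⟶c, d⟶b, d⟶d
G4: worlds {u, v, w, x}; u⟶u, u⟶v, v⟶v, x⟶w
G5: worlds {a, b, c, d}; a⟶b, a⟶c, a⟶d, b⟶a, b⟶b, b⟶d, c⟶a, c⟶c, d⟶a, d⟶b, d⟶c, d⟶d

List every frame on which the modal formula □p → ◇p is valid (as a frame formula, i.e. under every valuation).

G1, G3, G5

This is the axiom for seriality; its first-order frame correspondent is ∀x ∃y Rxy.
G1: satisfies the condition.
G2: fails — world w0 has no successor.
G3: satisfies the condition.
G4: fails — world w has no successor.
G5: satisfies the condition.
Valid on: G1, G3, G5.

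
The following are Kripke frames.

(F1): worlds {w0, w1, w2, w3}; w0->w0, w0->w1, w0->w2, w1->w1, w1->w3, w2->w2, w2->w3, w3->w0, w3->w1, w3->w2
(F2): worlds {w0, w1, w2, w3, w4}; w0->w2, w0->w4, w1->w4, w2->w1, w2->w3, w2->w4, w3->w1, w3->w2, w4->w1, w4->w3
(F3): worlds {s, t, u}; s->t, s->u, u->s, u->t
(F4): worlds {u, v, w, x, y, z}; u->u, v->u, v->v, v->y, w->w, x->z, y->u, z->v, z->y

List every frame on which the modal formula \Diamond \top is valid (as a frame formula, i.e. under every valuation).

Frame correspondent (Sahlqvist): \forall x \exists y Rxy — i.e. seriality.
(F1): ✓.
(F2): ✓.
(F3): fails — world t has no successor.
(F4): ✓.
Valid on: (F1), (F2), (F4).

(F1), (F2), (F4)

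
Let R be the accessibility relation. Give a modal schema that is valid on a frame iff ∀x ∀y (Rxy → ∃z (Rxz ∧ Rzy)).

□□s → □s

The condition is density. The C4 schema □□s → □s defines it.
Suppose □□s→□s is valid. Take Rxy and set V(s)={w : xR²w}. Then □□s at x, so □s at x, so s at y, i.e. ∃z(Rxz∧Rzy).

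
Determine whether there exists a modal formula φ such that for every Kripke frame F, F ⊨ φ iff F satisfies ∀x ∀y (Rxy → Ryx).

This is a Sahlqvist condition; the B axiom p → □◇p defines it.
Suppose p→□◇p is valid. Take Rxy and set V(p)={x}. Then p at x, so □◇p at x, so ◇p at y, so some z with Ryz has p; z=x, i.e. Ryx.

Definable; p → □◇p defines it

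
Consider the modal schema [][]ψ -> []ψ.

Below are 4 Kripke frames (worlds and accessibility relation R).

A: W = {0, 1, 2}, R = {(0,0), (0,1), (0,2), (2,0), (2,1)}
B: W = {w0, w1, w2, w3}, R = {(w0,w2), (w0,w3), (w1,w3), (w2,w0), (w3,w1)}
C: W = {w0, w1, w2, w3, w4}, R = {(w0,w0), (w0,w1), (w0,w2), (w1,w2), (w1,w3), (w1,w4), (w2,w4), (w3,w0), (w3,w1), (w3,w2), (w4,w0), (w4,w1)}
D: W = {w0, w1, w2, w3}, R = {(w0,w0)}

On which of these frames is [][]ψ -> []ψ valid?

This is the axiom for density; its first-order frame correspondent is forall x forall y (Rxy -> exists z (Rxz & Rzy)).
A: holds.
B: fails — Rw3w1 but no z with Rw3z and Rzw1.
C: fails — Rw2w4 but no z with Rw2z and Rzw4.
D: holds.
Valid on: A, D.

A, D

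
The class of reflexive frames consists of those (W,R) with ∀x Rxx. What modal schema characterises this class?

□ψ → ψ

The condition is reflexivity. The T schema □ψ → ψ defines it.
Suppose □ψ→ψ is valid. At any x set V(ψ)={w : Rxw}. Then □ψ holds at x, so ψ holds at x, i.e. Rxx.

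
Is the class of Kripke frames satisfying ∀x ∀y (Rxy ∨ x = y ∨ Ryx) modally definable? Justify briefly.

If a class were modally definable it would be closed under disjoint unions (Goldblatt–Thomason).
Take 3 disjoint single-world reflexive frames: each is trivially connected, but their disjoint union has 3 worlds with no edge between distinct components, so it is not connected.
So the class is not modally definable.

Not modally definable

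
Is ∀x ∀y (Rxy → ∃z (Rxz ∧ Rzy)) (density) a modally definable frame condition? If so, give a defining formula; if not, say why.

Yes, by □□q → □q

This is a Sahlqvist condition; the C4 axiom □□q → □q defines it.
Suppose □□q→□q is valid. Take Rxy and set V(q)={w : xR²w}. Then □□q at x, so □q at x, so q at y, i.e. ∃z(Rxz∧Rzy).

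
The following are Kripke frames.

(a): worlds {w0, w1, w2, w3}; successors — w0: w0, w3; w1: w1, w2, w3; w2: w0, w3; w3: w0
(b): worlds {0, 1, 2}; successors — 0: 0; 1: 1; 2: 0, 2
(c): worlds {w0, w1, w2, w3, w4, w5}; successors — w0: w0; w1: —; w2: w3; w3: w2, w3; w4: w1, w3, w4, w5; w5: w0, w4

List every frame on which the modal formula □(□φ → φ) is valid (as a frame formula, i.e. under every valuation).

(b)

Frame correspondent (Sahlqvist): ∀x ∀y (Rxy → Ryy) — i.e. shift-reflexivity.
(a): fails — Rw1w2 but not Rw2w2.
(b): ✓.
(c): fails — Rw3w2 but not Rw2w2.
Valid on: (b).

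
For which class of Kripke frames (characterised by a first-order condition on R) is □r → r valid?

reflexivity: ∀x Rxx

Suppose □r→r is valid. At any x set V(r)={w : Rxw}. Then □r holds at x, so r holds at x, i.e. Rxx.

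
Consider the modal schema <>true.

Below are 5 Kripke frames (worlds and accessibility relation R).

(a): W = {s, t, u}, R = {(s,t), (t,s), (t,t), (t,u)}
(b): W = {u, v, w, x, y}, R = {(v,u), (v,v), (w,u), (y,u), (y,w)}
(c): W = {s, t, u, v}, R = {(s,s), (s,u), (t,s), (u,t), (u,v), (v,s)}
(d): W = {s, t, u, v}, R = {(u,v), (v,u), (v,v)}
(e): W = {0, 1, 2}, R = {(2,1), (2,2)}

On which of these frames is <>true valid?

(c)

The schema corresponds to seriality: forall x exists y Rxy.
(a): fails — world u has no successor.
(b): fails — world u has no successor.
(c): holds.
(d): fails — world s has no successor.
(e): fails — world 0 has no successor.
Valid on: (c).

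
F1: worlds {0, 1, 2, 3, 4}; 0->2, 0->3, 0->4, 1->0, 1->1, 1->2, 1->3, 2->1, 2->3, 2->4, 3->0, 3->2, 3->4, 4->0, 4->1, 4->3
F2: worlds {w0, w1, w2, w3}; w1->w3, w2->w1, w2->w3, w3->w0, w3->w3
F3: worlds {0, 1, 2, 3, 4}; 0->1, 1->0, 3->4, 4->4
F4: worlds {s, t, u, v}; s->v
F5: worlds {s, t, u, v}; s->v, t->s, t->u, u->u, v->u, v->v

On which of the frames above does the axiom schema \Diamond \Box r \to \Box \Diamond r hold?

F1, F3

Frame correspondent (Sahlqvist): \forall x \forall y \forall z (Rxy \wedge Rxz \to \exists w (Ryw \wedge Rzw)) — i.e. convergence.
F1: holds.
F2: fails — Rw3w0 and Rw3w0 but w0 and w0 have no common successor.
F3: holds.
F4: fails — Rsv and Rsv but v and v have no common successor.
F5: fails — Rts and Rtu but s and u have no common successor.
Valid on: F1, F3.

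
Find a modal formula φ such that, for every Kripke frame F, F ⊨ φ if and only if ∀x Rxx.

□s → s

The condition is reflexivity. The T schema □s → s defines it.
Suppose □s→s is valid. At any x set V(s)={w : Rxw}. Then □s holds at x, so s holds at x, i.e. Rxx.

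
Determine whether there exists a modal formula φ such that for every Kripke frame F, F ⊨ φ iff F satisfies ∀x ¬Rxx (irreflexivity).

Not definable by any modal formula

Modal frame validity is preserved under surjective bounded morphisms.
The 5-cycle (worlds 0,1,2,3,4 with 0→1→2→3→4→0) is irreflexive, and the map sending every world to a single reflexive point • is a surjective bounded morphism (forth: every edge maps to (•,•); back: every world has a successor). So any modal formula valid on the 5-cycle is also valid on the reflexive point, which is not irreflexive.
So no modal formula (or set of formulas) defines exactly the irreflexive frames.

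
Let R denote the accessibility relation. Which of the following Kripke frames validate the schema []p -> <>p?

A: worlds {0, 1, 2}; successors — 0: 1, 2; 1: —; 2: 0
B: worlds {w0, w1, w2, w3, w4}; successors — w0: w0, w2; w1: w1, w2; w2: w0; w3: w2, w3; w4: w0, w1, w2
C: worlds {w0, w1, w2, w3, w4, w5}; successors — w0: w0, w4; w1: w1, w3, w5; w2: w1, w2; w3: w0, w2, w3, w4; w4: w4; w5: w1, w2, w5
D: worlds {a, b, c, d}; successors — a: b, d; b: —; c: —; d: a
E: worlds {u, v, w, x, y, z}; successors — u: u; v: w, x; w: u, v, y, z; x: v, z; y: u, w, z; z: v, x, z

B, C, E

Frame correspondent (Sahlqvist): forall x exists y Rxy — i.e. seriality.
A: fails — world 1 has no successor.
B: condition met.
C: condition met.
D: fails — world b has no successor.
E: condition met.
Valid on: B, C, E.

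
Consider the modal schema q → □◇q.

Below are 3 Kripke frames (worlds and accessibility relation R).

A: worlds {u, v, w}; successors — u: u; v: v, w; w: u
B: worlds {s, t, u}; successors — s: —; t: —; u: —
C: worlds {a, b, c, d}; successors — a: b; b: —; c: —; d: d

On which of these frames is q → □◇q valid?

This is the axiom for symmetry; its first-order frame correspondent is ∀x ∀y (Rxy → Ryx).
A: fails — Rwu but not Ruw.
B: condition met.
C: fails — Rab but not Rba.

B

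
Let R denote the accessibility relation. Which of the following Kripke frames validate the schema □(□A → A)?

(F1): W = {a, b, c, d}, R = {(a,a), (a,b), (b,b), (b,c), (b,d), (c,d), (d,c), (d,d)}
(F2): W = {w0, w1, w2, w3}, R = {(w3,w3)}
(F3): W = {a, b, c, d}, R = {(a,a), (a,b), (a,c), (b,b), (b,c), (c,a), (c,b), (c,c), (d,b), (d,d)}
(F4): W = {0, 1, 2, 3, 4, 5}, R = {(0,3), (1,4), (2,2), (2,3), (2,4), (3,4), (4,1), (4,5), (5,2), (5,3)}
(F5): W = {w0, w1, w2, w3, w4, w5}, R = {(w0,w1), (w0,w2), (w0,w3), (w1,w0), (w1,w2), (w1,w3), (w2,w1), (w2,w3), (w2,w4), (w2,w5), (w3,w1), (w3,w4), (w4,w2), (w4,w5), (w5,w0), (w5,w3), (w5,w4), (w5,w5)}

The schema corresponds to shift-reflexivity: ∀x ∀y (Rxy → Ryy).
(F1): fails — Rbc but not Rcc.
(F2): satisfies the condition.
(F3): satisfies the condition.
(F4): fails — R34 but not R44.
(F5): fails — Rw1w2 but not Rw2w2.
Valid on: (F2), (F3).

(F2), (F3)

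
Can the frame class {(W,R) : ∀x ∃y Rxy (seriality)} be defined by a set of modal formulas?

The condition is seriality. A defining modal formula is □q → ◇q.
Suppose □q→◇q is valid. At any x set V(q)=W. Then □q at x, so ◇q at x, so x has a successor.

Definable; □q → ◇q defines it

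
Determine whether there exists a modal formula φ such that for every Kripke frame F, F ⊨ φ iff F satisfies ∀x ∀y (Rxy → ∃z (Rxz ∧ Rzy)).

Yes: it is density, defined by the C4 schema □□r → □r.
Suppose □□r→□r is valid. Take Rxy and set V(r)={w : xR²w}. Then □□r at x, so □r at x, so r at y, i.e. ∃z(Rxz∧Rzy).

Definable; □□r → □r defines it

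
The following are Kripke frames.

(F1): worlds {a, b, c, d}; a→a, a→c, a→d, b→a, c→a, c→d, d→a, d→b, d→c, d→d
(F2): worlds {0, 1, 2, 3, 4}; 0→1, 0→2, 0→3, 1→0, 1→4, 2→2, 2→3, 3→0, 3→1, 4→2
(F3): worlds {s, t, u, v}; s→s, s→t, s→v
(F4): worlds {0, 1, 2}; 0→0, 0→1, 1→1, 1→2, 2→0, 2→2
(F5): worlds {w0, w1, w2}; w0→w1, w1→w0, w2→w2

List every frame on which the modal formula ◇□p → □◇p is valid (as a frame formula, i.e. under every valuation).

The schema corresponds to convergence: ∀x ∀y ∀z (Rxy ∧ Rxz → ∃w (Ryw ∧ Rzw)).
(F1): satisfies the condition.
(F2): fails — R02 and R01 but 2 and 1 have no common successor.
(F3): fails — Rss and Rsv but s and v have no common successor.
(F4): satisfies the condition.
(F5): satisfies the condition.
Valid on: (F1), (F4), (F5).

(F1), (F4), (F5)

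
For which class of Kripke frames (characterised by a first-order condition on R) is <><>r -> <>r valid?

This is a form of the 4 axiom.
Its frame correspondent is transitivity — forall x forall y forall z (Rxy & Ryz -> Rxz).

transitivity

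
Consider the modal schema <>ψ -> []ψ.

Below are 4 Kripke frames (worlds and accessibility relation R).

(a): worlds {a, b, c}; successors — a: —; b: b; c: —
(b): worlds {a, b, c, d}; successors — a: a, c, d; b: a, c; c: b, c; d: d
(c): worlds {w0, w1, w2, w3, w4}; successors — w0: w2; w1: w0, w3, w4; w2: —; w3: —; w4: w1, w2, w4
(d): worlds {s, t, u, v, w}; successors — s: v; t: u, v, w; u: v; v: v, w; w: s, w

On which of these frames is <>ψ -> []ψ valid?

(a)

Frame correspondent (Sahlqvist): forall x forall y forall z (Rxy & Rxz -> y = z) — i.e. partial functionality.
(a): condition met.
(b): fails — a sees both a and c.
(c): fails — w1 sees both w0 and w3.
(d): fails — t sees both u and v.
Valid on: (a).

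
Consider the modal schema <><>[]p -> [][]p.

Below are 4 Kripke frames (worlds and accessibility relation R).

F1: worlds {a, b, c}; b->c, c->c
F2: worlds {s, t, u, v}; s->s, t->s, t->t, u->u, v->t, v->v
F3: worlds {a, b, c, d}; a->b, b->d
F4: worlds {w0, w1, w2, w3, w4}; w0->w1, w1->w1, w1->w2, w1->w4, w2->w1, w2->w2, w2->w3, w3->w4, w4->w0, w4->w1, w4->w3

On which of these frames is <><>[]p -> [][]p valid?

Frame correspondent (Sahlqvist): forall x forall y forall z ((x R^2 y & x R^2 z) -> exists w (yRw & z = w)) — i.e. a generalized confluence (Geach) condition.
F1: satisfies the condition.
F2: fails — tR²s, tR²t but no w with sRw and t=w.
F3: fails — aR²d, aR²d but no w with dRw and d=w.
F4: fails — w0R²w2, w0R²w4 but no w with w2Rw and w4=w.

F1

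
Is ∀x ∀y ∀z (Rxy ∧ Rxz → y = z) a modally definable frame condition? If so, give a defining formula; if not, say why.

Yes: it is partial functionality, defined by the CD schema ◇r → □r.
Suppose ◇r→□r is valid. Take Rxy, Rxz and set V(r)={y}. Then ◇r at x, so □r at x, so r at z, i.e. z=y.

Definable; ◇r → □r defines it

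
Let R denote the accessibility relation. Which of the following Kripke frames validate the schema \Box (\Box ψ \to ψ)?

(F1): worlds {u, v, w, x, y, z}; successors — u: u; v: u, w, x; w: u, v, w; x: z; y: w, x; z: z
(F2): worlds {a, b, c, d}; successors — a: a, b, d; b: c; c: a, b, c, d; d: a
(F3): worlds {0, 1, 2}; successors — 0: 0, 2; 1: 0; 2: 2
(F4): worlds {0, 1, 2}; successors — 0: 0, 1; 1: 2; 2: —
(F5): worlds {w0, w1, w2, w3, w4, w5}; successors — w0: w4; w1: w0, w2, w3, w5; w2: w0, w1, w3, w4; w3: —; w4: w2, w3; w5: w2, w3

The schema corresponds to shift-reflexivity: \forall x \forall y (Rxy \to Ryy).
(F1): fails — Ryx but not Rxx.
(F2): fails — Rcd but not Rdd.
(F3): satisfies the condition.
(F4): fails — R01 but not R11.
(F5): fails — Rw1w5 but not Rw5w5.
Valid on: (F3).

(F3)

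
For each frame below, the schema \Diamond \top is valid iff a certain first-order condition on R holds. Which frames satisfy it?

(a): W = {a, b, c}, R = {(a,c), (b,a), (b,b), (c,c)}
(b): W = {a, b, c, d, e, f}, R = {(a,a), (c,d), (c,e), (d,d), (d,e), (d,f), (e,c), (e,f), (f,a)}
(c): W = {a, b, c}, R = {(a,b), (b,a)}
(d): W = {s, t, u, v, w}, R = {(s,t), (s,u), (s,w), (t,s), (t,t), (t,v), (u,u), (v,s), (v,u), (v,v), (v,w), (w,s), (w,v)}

(a), (d)

The schema corresponds to seriality: \forall x \exists y Rxy.
(a): holds.
(b): fails — world b has no successor.
(c): fails — world c has no successor.
(d): holds.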